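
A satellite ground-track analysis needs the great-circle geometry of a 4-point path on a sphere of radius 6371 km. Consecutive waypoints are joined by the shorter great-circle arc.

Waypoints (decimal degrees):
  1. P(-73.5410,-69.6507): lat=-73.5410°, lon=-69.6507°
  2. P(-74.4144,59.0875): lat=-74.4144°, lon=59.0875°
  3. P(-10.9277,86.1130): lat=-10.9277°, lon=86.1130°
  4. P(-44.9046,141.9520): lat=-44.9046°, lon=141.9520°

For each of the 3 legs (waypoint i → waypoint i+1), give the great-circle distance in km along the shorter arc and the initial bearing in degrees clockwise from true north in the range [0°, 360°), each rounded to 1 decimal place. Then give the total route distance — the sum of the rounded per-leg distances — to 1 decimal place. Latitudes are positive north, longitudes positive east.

Leg 1: φ1=-1.2835326, φ2=-1.2987763, Δφ=-0.0152437, Δλ=2.2469055 rad; a=sin²(Δφ/2)+cosφ1·cosφ2·sin²(Δλ/2)=0.0619380702; c=2·atan2(√a, √(1-a))=0.503034183; dist=6371·c=3204.831 ≈ 3204.8 km; running total=3204.8 km
Leg 1 bearing: y=sinΔλ·cosφ2=0.20957223, x=cosφ1·sinφ2-sinφ1·cosφ2·cosΔλ=-0.43415028; θ=atan2(y, x)=154.2326° ≈ 154.2°
Leg 2: φ1=-1.2987763, φ2=-0.1907243, Δφ=1.1080519, Δλ=0.4716840 rad; a=sin²(Δφ/2)+cosφ1·cosφ2·sin²(Δλ/2)=0.2912004511; c=2·atan2(√a, √(1-a))=1.139994944; dist=6371·c=7262.908 ≈ 7262.9 km; running total=10467.7 km
Leg 2 bearing: y=sinΔλ·cosφ2=0.44614769, x=cosφ1·sinφ2-sinφ1·cosφ2·cosΔλ=0.79155747; θ=atan2(y, x)=29.4070° ≈ 29.4°
Leg 3: φ1=-0.1907243, φ2=-0.7837331, Δφ=-0.5930088, Δλ=0.9745744 rad; a=sin²(Δφ/2)+cosφ1·cosφ2·sin²(Δλ/2)=0.2378366916; c=2·atan2(√a, √(1-a))=1.018872210; dist=6371·c=6491.235 ≈ 6491.2 km; running total=16958.9 km
Leg 3 bearing: y=sinΔλ·cosφ2=0.58607810, x=cosφ1·sinφ2-sinφ1·cosφ2·cosΔλ=-0.61773300; θ=atan2(y, x)=136.5063° ≈ 136.5°

Leg 1: dist=3204.8 km, bearing=154.2°
Leg 2: dist=7262.9 km, bearing=29.4°
Leg 3: dist=6491.2 km, bearing=136.5°
Total: 16958.9 km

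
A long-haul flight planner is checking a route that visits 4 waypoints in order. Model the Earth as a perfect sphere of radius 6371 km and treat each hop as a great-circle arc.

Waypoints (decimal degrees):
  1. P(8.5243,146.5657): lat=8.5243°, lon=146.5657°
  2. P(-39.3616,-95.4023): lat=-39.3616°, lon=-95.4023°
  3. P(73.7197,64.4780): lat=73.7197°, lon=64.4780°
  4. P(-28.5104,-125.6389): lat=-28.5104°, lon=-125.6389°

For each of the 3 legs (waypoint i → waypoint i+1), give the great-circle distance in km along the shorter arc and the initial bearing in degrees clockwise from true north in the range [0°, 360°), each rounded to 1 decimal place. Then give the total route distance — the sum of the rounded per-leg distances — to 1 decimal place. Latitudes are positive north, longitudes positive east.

Leg 1: dist=13005.2 km, bearing=130.0°
Leg 2: dist=16047.8 km, bearing=9.5°
Leg 3: dist=14953.7 km, bearing=12.5°
Total: 44006.7 km

Leg 1: φ1=0.1487771, φ2=-0.6869895, Δφ=-0.8357666, Δλ=-4.2231383 rad; a=sin²(Δφ/2)+cosφ1·cosφ2·sin²(Δλ/2)=0.7266759474; c=2·atan2(√a, √(1-a))=2.041318633; dist=6371·c=13005.241 ≈ 13005.2 km; running total=13005.2 km
Leg 1 bearing: y=sinΔλ·cosφ2=0.68245587, x=cosφ1·sinφ2-sinφ1·cosφ2·cosΔλ=-0.57334636; θ=atan2(y, x)=130.0344° ≈ 130.0°
Leg 2: φ1=-0.6869895, φ2=1.2866515, Δφ=1.9736410, Δλ=2.7904376 rad; a=sin²(Δφ/2)+cosφ1·cosφ2·sin²(Δλ/2)=0.9061499044; c=2·atan2(√a, √(1-a))=2.518880843; dist=6371·c=16047.790 ≈ 16047.8 km; running total=29053.0 km
Leg 2 bearing: y=sinΔλ·cosφ2=0.09643093, x=cosφ1·sinφ2-sinφ1·cosφ2·cosΔλ=0.57521309; θ=atan2(y, x)=9.5168° ≈ 9.5°
Leg 3: φ1=1.2866515, φ2=-0.4976004, Δφ=-1.7842518, Δλ=-3.3181659 rad; a=sin²(Δφ/2)+cosφ1·cosφ2·sin²(Δλ/2)=0.8503443904; c=2·atan2(√a, √(1-a))=2.347158766; dist=6371·c=14953.748 ≈ 14953.7 km; running total=44006.7 km
Leg 3 bearing: y=sinΔλ·cosφ2=0.15435526, x=cosφ1·sinφ2-sinφ1·cosφ2·cosΔλ=0.69656994; θ=atan2(y, x)=12.4945° ≈ 12.5°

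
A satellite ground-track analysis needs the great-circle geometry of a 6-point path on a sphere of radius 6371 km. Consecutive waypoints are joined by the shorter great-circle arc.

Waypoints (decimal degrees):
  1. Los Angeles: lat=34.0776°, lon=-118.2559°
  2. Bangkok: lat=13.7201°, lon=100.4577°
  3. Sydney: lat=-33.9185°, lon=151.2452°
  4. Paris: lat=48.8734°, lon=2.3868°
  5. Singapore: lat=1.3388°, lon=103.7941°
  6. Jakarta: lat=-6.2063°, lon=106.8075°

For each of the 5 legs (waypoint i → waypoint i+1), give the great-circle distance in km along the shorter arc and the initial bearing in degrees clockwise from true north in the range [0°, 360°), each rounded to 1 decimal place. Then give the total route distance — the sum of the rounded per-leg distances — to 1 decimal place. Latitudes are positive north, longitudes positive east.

Leg 1: φ1=0.5947663, φ2=0.2394609, Δφ=-0.3553054, Δλ=3.8172724 rad; a=sin²(Δφ/2)+cosφ1·cosφ2·sin²(Δλ/2)=0.7474776242; c=2·atan2(√a, √(1-a))=2.088579655; dist=6371·c=13306.341 ≈ 13306.3 km; running total=13306.3 km
Leg 1 bearing: y=sinΔλ·cosφ2=-0.60758191, x=cosφ1·sinφ2-sinφ1·cosφ2·cosΔλ=0.62117914; θ=atan2(y, x)=-44.3660° <0 so +360° → 315.6340° ≈ 315.6°
Leg 2: φ1=0.2394609, φ2=-0.5919895, Δφ=-0.8314504, Δλ=0.8864091 rad; a=sin²(Δφ/2)+cosφ1·cosφ2·sin²(Δλ/2)=0.3113499595; c=2·atan2(√a, √(1-a))=1.183917160; dist=6371·c=7542.736 ≈ 7542.7 km; running total=20849.0 km
Leg 2 bearing: y=sinΔλ·cosφ2=0.64295942, x=cosφ1·sinφ2-sinφ1·cosφ2·cosΔλ=-0.66651920; θ=atan2(y, x)=136.0307° ≈ 136.0°
Leg 3: φ1=-0.5919895, φ2=0.8530017, Δφ=1.4449912, Δλ=-2.5980692 rad; a=sin²(Δφ/2)+cosφ1·cosφ2·sin²(Δλ/2)=0.9437374079; c=2·atan2(√a, √(1-a))=2.662632919; dist=6371·c=16963.634 ≈ 16963.6 km; running total=37812.6 km
Leg 3 bearing: y=sinΔλ·cosφ2=-0.34014571, x=cosφ1·sinφ2-sinφ1·cosφ2·cosΔλ=0.31094910; θ=atan2(y, x)=-47.5676° <0 so +360° → 312.4324° ≈ 312.4°
Leg 4: φ1=0.8530017, φ2=0.0233665, Δφ=-0.8296353, Δλ=1.7698913 rad; a=sin²(Δφ/2)+cosφ1·cosφ2·sin²(Δλ/2)=0.5562257164; c=2·atan2(√a, √(1-a))=1.683486116; dist=6371·c=10725.490 ≈ 10725.5 km; running total=48538.1 km
Leg 4 bearing: y=sinΔλ·cosφ2=0.97997839, x=cosφ1·sinφ2-sinφ1·cosφ2·cosΔλ=0.16430772; θ=atan2(y, x)=80.4821° ≈ 80.5°
Leg 5: φ1=0.0233665, φ2=-0.1083204, Δφ=-0.1316868, Δλ=0.0525938 rad; a=sin²(Δφ/2)+cosφ1·cosφ2·sin²(Δλ/2)=0.0050162209; c=2·atan2(√a, √(1-a))=0.141769262; dist=6371·c=903.212 ≈ 903.2 km; running total=49441.3 km
Leg 5 bearing: y=sinΔλ·cosφ2=0.05226140, x=cosφ1·sinφ2-sinφ1·cosφ2·cosΔλ=-0.13127444; θ=atan2(y, x)=158.2921° ≈ 158.3°

Leg 1: dist=13306.3 km, bearing=315.6°
Leg 2: dist=7542.7 km, bearing=136.0°
Leg 3: dist=16963.6 km, bearing=312.4°
Leg 4: dist=10725.5 km, bearing=80.5°
Leg 5: dist=903.2 km, bearing=158.3°
Total: 49441.3 km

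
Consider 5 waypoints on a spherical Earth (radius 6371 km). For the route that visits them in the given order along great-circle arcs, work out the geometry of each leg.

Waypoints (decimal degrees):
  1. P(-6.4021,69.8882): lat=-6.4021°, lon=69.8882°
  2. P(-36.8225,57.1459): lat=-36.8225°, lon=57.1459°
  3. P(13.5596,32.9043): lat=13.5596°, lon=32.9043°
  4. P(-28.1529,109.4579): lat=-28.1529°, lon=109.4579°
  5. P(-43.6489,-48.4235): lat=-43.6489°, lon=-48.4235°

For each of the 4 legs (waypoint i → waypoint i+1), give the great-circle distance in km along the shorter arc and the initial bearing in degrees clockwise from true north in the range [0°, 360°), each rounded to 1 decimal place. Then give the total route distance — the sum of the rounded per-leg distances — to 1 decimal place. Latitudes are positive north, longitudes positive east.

Leg 1: dist=3621.5 km, bearing=199.1°
Leg 2: dist=6150.9 km, bearing=331.0°
Leg 3: dist=9441.8 km, bearing=120.6°
Leg 4: dist=11718.6 km, bearing=196.4°
Total: 30932.8 km

Leg 1: φ1=-0.1117377, φ2=-0.6426739, Δφ=-0.5309361, Δλ=-0.2223951 rad; a=sin²(Δφ/2)+cosφ1·cosφ2·sin²(Δλ/2)=0.0786291269; c=2·atan2(√a, √(1-a))=0.568440056; dist=6371·c=3621.532 ≈ 3621.5 km; running total=3621.5 km
Leg 1 bearing: y=sinΔλ·cosφ2=-0.17656250, x=cosφ1·sinφ2-sinφ1·cosφ2·cosΔλ=-0.50853912; θ=atan2(y, x)=-160.8532° <0 so +360° → 199.1468° ≈ 199.1°
Leg 2: φ1=-0.6426739, φ2=0.2366597, Δφ=0.8793335, Δλ=-0.4230957 rad; a=sin²(Δφ/2)+cosφ1·cosφ2·sin²(Δλ/2)=0.2154768966; c=2·atan2(√a, √(1-a))=0.965450839; dist=6371·c=6150.887 ≈ 6150.9 km; running total=9772.4 km
Leg 2 bearing: y=sinΔλ·cosφ2=-0.39914076, x=cosφ1·sinφ2-sinφ1·cosφ2·cosΔλ=0.71893885; θ=atan2(y, x)=-29.0382° <0 so +360° → 330.9618° ≈ 331.0°
Leg 3: φ1=0.2366597, φ2=-0.4913608, Δφ=-0.7280205, Δλ=1.3361124 rad; a=sin²(Δφ/2)+cosφ1·cosφ2·sin²(Δλ/2)=0.4556564232; c=2·atan2(√a, √(1-a))=1.481992500; dist=6371·c=9441.774 ≈ 9441.8 km; running total=19214.2 km
Leg 3 bearing: y=sinΔλ·cosφ2=0.85752258, x=cosφ1·sinφ2-sinφ1·cosφ2·cosΔλ=-0.50674413; θ=atan2(y, x)=120.5805° ≈ 120.6°
Leg 4: φ1=-0.4913608, φ2=-0.7618170, Δφ=-0.2704562, Δλ=-2.7555503 rad; a=sin²(Δφ/2)+cosφ1·cosφ2·sin²(Δλ/2)=0.6326770369; c=2·atan2(√a, √(1-a))=1.839367470; dist=6371·c=11718.610 ≈ 11718.6 km; running total=30932.8 km
Leg 4 bearing: y=sinΔλ·cosφ2=-0.27244712, x=cosφ1·sinφ2-sinφ1·cosφ2·cosΔλ=-0.92485663; θ=atan2(y, x)=-163.5859° <0 so +360° → 196.4141° ≈ 196.4°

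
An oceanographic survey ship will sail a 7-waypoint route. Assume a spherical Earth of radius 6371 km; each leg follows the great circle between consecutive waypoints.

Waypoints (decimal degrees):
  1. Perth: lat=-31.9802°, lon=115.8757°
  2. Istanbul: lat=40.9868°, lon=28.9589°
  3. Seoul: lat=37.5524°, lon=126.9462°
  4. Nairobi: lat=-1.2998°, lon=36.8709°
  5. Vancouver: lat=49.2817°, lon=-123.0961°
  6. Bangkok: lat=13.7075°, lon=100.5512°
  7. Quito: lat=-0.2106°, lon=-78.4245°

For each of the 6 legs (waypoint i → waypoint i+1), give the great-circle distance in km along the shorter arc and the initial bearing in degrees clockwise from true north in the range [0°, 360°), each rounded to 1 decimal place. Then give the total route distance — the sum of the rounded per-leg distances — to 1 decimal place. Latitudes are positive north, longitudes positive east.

Leg 1: φ1=-0.5581598, φ2=0.7153546, Δφ=1.2735144, Δλ=-1.5169843 rad; a=sin²(Δφ/2)+cosφ1·cosφ2·sin²(Δλ/2)=0.6564674681; c=2·atan2(√a, √(1-a))=1.889077932; dist=6371·c=12035.316 ≈ 12035.3 km; running total=12035.3 km
Leg 1 bearing: y=sinΔλ·cosφ2=-0.75376803, x=cosφ1·sinφ2-sinφ1·cosφ2·cosΔλ=0.57784555; θ=atan2(y, x)=-52.5259° <0 so +360° → 307.4741° ≈ 307.5°
Leg 2: φ1=0.7153546, φ2=0.6554130, Δφ=-0.0599416, Δλ=1.7102010 rad; a=sin²(Δφ/2)+cosφ1·cosφ2·sin²(Δλ/2)=0.3417017954; c=2·atan2(√a, √(1-a))=1.248657163; dist=6371·c=7955.195 ≈ 7955.2 km; running total=19990.5 km
Leg 2 bearing: y=sinΔλ·cosφ2=0.78510526, x=cosφ1·sinφ2-sinφ1·cosφ2·cosΔλ=0.53233114; θ=atan2(y, x)=55.8612° ≈ 55.9°
Leg 3: φ1=0.6554130, φ2=-0.0226858, Δφ=-0.6780988, Δλ=-1.5721106 rad; a=sin²(Δφ/2)+cosφ1·cosφ2·sin²(Δλ/2)=0.5074335763; c=2·atan2(√a, √(1-a))=1.585664027; dist=6371·c=10102.266 ≈ 10102.3 km; running total=30092.8 km
Leg 3 bearing: y=sinΔλ·cosφ2=-0.99974183, x=cosφ1·sinφ2-sinφ1·cosφ2·cosΔλ=-0.01718287; θ=atan2(y, x)=-90.9847° <0 so +360° → 269.0153° ≈ 269.0°
Leg 4: φ1=-0.0226858, φ2=0.8601279, Δφ=0.8828137, Δλ=-2.7919508 rad; a=sin²(Δφ/2)+cosφ1·cosφ2·sin²(Δλ/2)=0.8149529696; c=2·atan2(√a, √(1-a))=2.252228425; dist=6371·c=14348.947 ≈ 14348.9 km; running total=44441.7 km
Leg 4 bearing: y=sinΔλ·cosφ2=-0.22346662, x=cosφ1·sinφ2-sinφ1·cosφ2·cosΔλ=0.74382873; θ=atan2(y, x)=-16.7217° <0 so +360° → 343.2783° ≈ 343.3°
Leg 5: φ1=0.8601279, φ2=0.2392410, Δφ=-0.6208869, Δλ=3.9033817 rad; a=sin²(Δφ/2)+cosφ1·cosφ2·sin²(Δλ/2)=0.6394942336; c=2·atan2(√a, √(1-a))=1.853536918; dist=6371·c=11808.884 ≈ 11808.9 km; running total=56250.6 km
Leg 5 bearing: y=sinΔλ·cosφ2=-0.67055845, x=cosφ1·sinφ2-sinφ1·cosφ2·cosΔλ=0.68739857; θ=atan2(y, x)=-44.2895° <0 so +360° → 315.7105° ≈ 315.7°
Leg 6: φ1=0.2392410, φ2=-0.0036757, Δφ=-0.2429167, Δλ=-3.1237152 rad; a=sin²(Δφ/2)+cosφ1·cosφ2·sin²(Δλ/2)=0.9861136527; c=2·atan2(√a, √(1-a))=2.905363066; dist=6371·c=18510.068 ≈ 18510.1 km; running total=74760.7 km
Leg 6 bearing: y=sinΔλ·cosφ2=-0.01787633, x=cosφ1·sinφ2-sinφ1·cosφ2·cosΔλ=0.23335489; θ=atan2(y, x)=-4.3806° <0 so +360° → 355.6194° ≈ 355.6°

Leg 1: dist=12035.3 km, bearing=307.5°
Leg 2: dist=7955.2 km, bearing=55.9°
Leg 3: dist=10102.3 km, bearing=269.0°
Leg 4: dist=14348.9 km, bearing=343.3°
Leg 5: dist=11808.9 km, bearing=315.7°
Leg 6: dist=18510.1 km, bearing=355.6°
Total: 74760.7 km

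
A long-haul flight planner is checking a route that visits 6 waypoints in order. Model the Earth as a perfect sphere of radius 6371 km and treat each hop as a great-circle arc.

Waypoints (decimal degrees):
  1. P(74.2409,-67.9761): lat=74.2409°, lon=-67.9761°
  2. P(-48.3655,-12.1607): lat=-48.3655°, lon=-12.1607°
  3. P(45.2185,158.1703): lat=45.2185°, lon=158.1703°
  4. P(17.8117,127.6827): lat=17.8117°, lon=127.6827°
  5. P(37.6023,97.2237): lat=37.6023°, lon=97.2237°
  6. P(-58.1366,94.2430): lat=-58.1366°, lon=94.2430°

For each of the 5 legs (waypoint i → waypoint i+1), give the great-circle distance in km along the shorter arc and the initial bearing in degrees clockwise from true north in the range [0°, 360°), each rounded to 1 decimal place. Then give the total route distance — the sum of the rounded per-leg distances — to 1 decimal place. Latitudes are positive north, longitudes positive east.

Leg 1: φ1=1.2957481, φ2=-0.8441372, Δφ=-2.1398854, Δλ=0.9741625 rad; a=sin²(Δφ/2)+cosφ1·cosφ2·sin²(Δλ/2)=0.8089613766; c=2·atan2(√a, √(1-a))=2.236894273; dist=6371·c=14251.253 ≈ 14251.3 km; running total=14251.3 km
Leg 1 bearing: y=sinΔλ·cosφ2=0.54959314, x=cosφ1·sinφ2-sinφ1·cosφ2·cosΔλ=-0.56224447; θ=atan2(y, x)=135.6519° ≈ 135.7°
Leg 2: φ1=-0.8441372, φ2=0.7892117, Δφ=1.6333489, Δλ=2.9728368 rad; a=sin²(Δφ/2)+cosφ1·cosφ2·sin²(Δλ/2)=0.9959219669; c=2·atan2(√a, √(1-a))=3.013786728; dist=6371·c=19200.835 ≈ 19200.8 km; running total=33452.1 km
Leg 2 bearing: y=sinΔλ·cosφ2=0.11830908, x=cosφ1·sinφ2-sinφ1·cosφ2·cosΔλ=-0.04741911; θ=atan2(y, x)=111.8413° ≈ 111.8°
Leg 3: φ1=0.7892117, φ2=0.3108728, Δφ=-0.4783389, Δλ=-0.5321090 rad; a=sin²(Δφ/2)+cosφ1·cosφ2·sin²(Δλ/2)=0.1024813577; c=2·atan2(√a, √(1-a))=0.651727281; dist=6371·c=4152.155 ≈ 4152.2 km; running total=37604.3 km
Leg 3 bearing: y=sinΔλ·cosφ2=-0.48303295, x=cosφ1·sinφ2-sinφ1·cosφ2·cosΔλ=-0.36687175; θ=atan2(y, x)=-127.2173° <0 so +360° → 232.7827° ≈ 232.8°
Leg 4: φ1=0.3108728, φ2=0.6562839, Δφ=0.3454111, Δλ=-0.5316098 rad; a=sin²(Δφ/2)+cosφ1·cosφ2·sin²(Δλ/2)=0.0815807774; c=2·atan2(√a, √(1-a))=0.579313913; dist=6371·c=3690.809 ≈ 3690.8 km; running total=41295.1 km
Leg 4 bearing: y=sinΔλ·cosφ2=-0.40161637, x=cosφ1·sinφ2-sinφ1·cosφ2·cosΔλ=0.37202918; θ=atan2(y, x)=-47.1901° <0 so +360° → 312.8099° ≈ 312.8°
Leg 5: φ1=0.6562839, φ2=-1.0146751, Δφ=-1.6709590, Δλ=-0.0520230 rad; a=sin²(Δφ/2)+cosφ1·cosφ2·sin²(Δλ/2)=0.5502805640; c=2·atan2(√a, √(1-a))=1.671527719; dist=6371·c=10649.303 ≈ 10649.3 km; running total=51944.4 km
Leg 5 bearing: y=sinΔλ·cosφ2=-0.02745036, x=cosφ1·sinφ2-sinφ1·cosφ2·cosΔλ=-0.99455213; θ=atan2(y, x)=-178.4190° <0 so +360° → 181.5810° ≈ 181.6°

Leg 1: dist=14251.3 km, bearing=135.7°
Leg 2: dist=19200.8 km, bearing=111.8°
Leg 3: dist=4152.2 km, bearing=232.8°
Leg 4: dist=3690.8 km, bearing=312.8°
Leg 5: dist=10649.3 km, bearing=181.6°
Total: 51944.4 km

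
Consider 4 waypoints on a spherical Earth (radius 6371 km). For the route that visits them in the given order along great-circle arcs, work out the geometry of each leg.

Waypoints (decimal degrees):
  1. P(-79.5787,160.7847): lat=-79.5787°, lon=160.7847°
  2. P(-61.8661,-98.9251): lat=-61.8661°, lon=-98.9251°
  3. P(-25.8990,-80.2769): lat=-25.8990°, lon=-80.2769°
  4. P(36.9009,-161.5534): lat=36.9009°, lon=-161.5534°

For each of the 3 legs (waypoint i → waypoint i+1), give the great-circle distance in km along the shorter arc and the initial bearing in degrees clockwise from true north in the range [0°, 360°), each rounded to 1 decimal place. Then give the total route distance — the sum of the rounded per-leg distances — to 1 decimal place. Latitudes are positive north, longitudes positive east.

Leg 1: φ1=-1.3889103, φ2=-1.0797671, Δφ=0.3091432, Δλ=-4.5327911 rad; a=sin²(Δφ/2)+cosφ1·cosφ2·sin²(Δλ/2)=0.0739674744; c=2·atan2(√a, √(1-a))=0.550878426; dist=6371·c=3509.646 ≈ 3509.6 km; running total=3509.6 km
Leg 1 bearing: y=sinΔλ·cosφ2=0.46394939, x=cosφ1·sinφ2-sinφ1·cosφ2·cosΔλ=-0.24235534; θ=atan2(y, x)=117.5814° ≈ 117.6°
Leg 2: φ1=-1.0797671, φ2=-0.4520228, Δφ=0.6277443, Δλ=0.3254725 rad; a=sin²(Δφ/2)+cosφ1·cosφ2·sin²(Δλ/2)=0.1064574702; c=2·atan2(√a, √(1-a))=0.664727249; dist=6371·c=4234.977 ≈ 4235.0 km; running total=7744.6 km
Leg 2 bearing: y=sinΔλ·cosφ2=0.28764189, x=cosφ1·sinφ2-sinφ1·cosφ2·cosΔλ=0.54567321; θ=atan2(y, x)=27.7952° ≈ 27.8°
Leg 3: φ1=-0.4520228, φ2=0.6440422, Δφ=1.0960650, Δλ=-1.4185425 rad; a=sin²(Δφ/2)+cosφ1·cosφ2·sin²(Δλ/2)=0.5765790179; c=2·atan2(√a, √(1-a))=1.724559554; dist=6371·c=10987.169 ≈ 10987.2 km; running total=18731.8 km
Leg 3 bearing: y=sinΔλ·cosφ2=-0.79042440, x=cosφ1·sinφ2-sinφ1·cosφ2·cosΔλ=0.59310361; θ=atan2(y, x)=-53.1169° <0 so +360° → 306.8831° ≈ 306.9°

Leg 1: dist=3509.6 km, bearing=117.6°
Leg 2: dist=4235.0 km, bearing=27.8°
Leg 3: dist=10987.2 km, bearing=306.9°
Total: 18731.8 km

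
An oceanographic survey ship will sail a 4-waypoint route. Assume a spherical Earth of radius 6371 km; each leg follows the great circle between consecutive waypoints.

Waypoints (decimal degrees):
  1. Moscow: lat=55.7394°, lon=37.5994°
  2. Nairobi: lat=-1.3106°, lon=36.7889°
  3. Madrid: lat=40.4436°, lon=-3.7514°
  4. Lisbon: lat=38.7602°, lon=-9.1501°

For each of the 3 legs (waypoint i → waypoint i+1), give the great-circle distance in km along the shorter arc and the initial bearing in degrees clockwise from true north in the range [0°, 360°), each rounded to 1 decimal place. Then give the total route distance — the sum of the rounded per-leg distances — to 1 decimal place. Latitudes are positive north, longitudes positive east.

Leg 1: dist=6344.1 km, bearing=181.0°
Leg 2: dist=6194.8 km, bearing=323.2°
Leg 3: dist=498.9 km, bearing=249.7°
Total: 13037.8 km

Leg 1: φ1=0.9728361, φ2=-0.0228743, Δφ=-0.9957103, Δλ=-0.0141459 rad; a=sin²(Δφ/2)+cosφ1·cosφ2·sin²(Δλ/2)=0.2280746802; c=2·atan2(√a, √(1-a))=0.995777441; dist=6371·c=6344.098 ≈ 6344.1 km; running total=6344.1 km
Leg 1 bearing: y=sinΔλ·cosφ2=-0.01414172, x=cosφ1·sinφ2-sinφ1·cosφ2·cosΔλ=-0.83906287; θ=atan2(y, x)=-179.0344° <0 so +360° → 180.9656° ≈ 181.0°
Leg 2: φ1=-0.0228743, φ2=0.7058740, Δφ=0.7287483, Δλ=-0.7075617 rad; a=sin²(Δφ/2)+cosφ1·cosφ2·sin²(Δλ/2)=0.2183166255; c=2·atan2(√a, √(1-a))=0.972341215; dist=6371·c=6194.786 ≈ 6194.8 km; running total=12538.9 km
Leg 2 bearing: y=sinΔλ·cosφ2=-0.49466604, x=cosφ1·sinφ2-sinφ1·cosφ2·cosΔλ=0.66175782; θ=atan2(y, x)=-36.7782° <0 so +360° → 323.2218° ≈ 323.2°
Leg 3: φ1=0.7058740, φ2=0.6764931, Δφ=-0.0293809, Δλ=-0.0942251 rad; a=sin²(Δφ/2)+cosφ1·cosφ2·sin²(Δλ/2)=0.0015320188; c=2·atan2(√a, √(1-a))=0.078302027; dist=6371·c=498.862 ≈ 498.9 km; running total=13037.8 km
Leg 3 bearing: y=sinΔλ·cosφ2=-0.07336551, x=cosφ1·sinφ2-sinφ1·cosφ2·cosΔλ=-0.02713280; θ=atan2(y, x)=-110.2959° <0 so +360° → 249.7041° ≈ 249.7°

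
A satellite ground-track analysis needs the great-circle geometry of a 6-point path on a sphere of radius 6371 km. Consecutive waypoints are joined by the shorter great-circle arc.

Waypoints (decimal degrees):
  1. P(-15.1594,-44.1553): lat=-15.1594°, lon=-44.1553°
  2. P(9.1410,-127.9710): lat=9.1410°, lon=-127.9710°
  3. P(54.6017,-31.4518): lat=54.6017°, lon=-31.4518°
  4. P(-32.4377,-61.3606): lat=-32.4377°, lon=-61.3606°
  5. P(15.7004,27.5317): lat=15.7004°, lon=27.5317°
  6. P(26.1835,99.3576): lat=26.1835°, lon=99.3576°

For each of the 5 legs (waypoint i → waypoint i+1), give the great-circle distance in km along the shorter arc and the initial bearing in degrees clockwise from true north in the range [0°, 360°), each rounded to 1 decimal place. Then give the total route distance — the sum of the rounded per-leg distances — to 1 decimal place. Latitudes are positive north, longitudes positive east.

Leg 1: φ1=-0.2645814, φ2=0.1595405, Δφ=0.4241220, Δλ=-1.4628599 rad; a=sin²(Δφ/2)+cosφ1·cosφ2·sin²(Δλ/2)=0.4694430803; c=2·atan2(√a, √(1-a))=1.509644381; dist=6371·c=9617.944 ≈ 9617.9 km; running total=9617.9 km
Leg 1 bearing: y=sinΔλ·cosφ2=-0.98155480, x=cosφ1·sinφ2-sinφ1·cosφ2·cosΔλ=0.18114984; θ=atan2(y, x)=-79.5435° <0 so +360° → 280.4565° ≈ 280.5°
Leg 2: φ1=0.1595405, φ2=0.9529794, Δφ=0.7934389, Δλ=1.6845778 rad; a=sin²(Δφ/2)+cosφ1·cosφ2·sin²(Δλ/2)=0.4677168575; c=2·atan2(√a, √(1-a))=1.506185097; dist=6371·c=9595.905 ≈ 9595.9 km; running total=19213.8 km
Leg 2 bearing: y=sinΔλ·cosφ2=0.57551143, x=cosφ1·sinφ2-sinφ1·cosφ2·cosΔλ=0.81524094; θ=atan2(y, x)=35.2198° ≈ 35.2°
Leg 3: φ1=0.9529794, φ2=-0.5661447, Δφ=-1.5191241, Δλ=-0.5220070 rad; a=sin²(Δφ/2)+cosφ1·cosφ2·sin²(Δλ/2)=0.5067297640; c=2·atan2(√a, √(1-a))=1.584256261; dist=6371·c=10093.297 ≈ 10093.3 km; running total=29307.1 km
Leg 3 bearing: y=sinΔλ·cosφ2=-0.42082364, x=cosφ1·sinφ2-sinφ1·cosφ2·cosΔλ=-0.90704261; θ=atan2(y, x)=-155.1110° <0 so +360° → 204.8890° ≈ 204.9°
Leg 4: φ1=-0.5661447, φ2=0.2740237, Δφ=0.8401683, Δλ=1.5514633 rad; a=sin²(Δφ/2)+cosφ1·cosφ2·sin²(Δλ/2)=0.5647210239; c=2·atan2(√a, √(1-a))=1.700602600; dist=6371·c=10834.539 ≈ 10834.5 km; running total=40141.6 km
Leg 4 bearing: y=sinΔλ·cosφ2=0.96250995, x=cosφ1·sinφ2-sinφ1·cosφ2·cosΔλ=0.23836809; θ=atan2(y, x)=76.0904° ≈ 76.1°
Leg 5: φ1=0.2740237, φ2=0.4569883, Δφ=0.1829646, Δλ=1.2535984 rad; a=sin²(Δφ/2)+cosφ1·cosφ2·sin²(Δλ/2)=0.3055694683; c=2·atan2(√a, √(1-a))=1.171401290; dist=6371·c=7462.998 ≈ 7463.0 km; running total=47604.6 km
Leg 5 bearing: y=sinΔλ·cosφ2=0.85261774, x=cosφ1·sinφ2-sinφ1·cosφ2·cosΔλ=0.34904165; θ=atan2(y, x)=67.7370° ≈ 67.7°

Leg 1: dist=9617.9 km, bearing=280.5°
Leg 2: dist=9595.9 km, bearing=35.2°
Leg 3: dist=10093.3 km, bearing=204.9°
Leg 4: dist=10834.5 km, bearing=76.1°
Leg 5: dist=7463.0 km, bearing=67.7°
Total: 47604.6 km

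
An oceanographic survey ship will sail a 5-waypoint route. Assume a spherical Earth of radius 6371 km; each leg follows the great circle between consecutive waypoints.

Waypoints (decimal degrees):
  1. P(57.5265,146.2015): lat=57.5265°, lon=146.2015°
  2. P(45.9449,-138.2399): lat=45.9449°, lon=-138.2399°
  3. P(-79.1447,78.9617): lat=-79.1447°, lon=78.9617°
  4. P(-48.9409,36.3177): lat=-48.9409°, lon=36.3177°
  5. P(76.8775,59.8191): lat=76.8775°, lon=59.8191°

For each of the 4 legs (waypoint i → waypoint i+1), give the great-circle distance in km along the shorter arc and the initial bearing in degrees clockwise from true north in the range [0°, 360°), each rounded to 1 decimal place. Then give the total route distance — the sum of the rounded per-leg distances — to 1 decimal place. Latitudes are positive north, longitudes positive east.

Leg 1: dist=5072.8 km, bearing=70.4°
Leg 2: dist=16024.0 km, bearing=191.2°
Leg 3: dist=3752.1 km, bearing=306.8°
Leg 4: dist=14088.1 km, bearing=6.5°
Total: 38937.0 km

Leg 1: φ1=1.0040268, φ2=0.8018898, Δφ=-0.2021371, Δλ=-4.9644390 rad; a=sin²(Δφ/2)+cosφ1·cosφ2·sin²(Δλ/2)=0.1502965048; c=2·atan2(√a, √(1-a))=0.796228872; dist=6371·c=5072.774 ≈ 5072.8 km; running total=5072.8 km
Leg 1 bearing: y=sinΔλ·cosφ2=0.67337900, x=cosφ1·sinφ2-sinφ1·cosφ2·cosΔλ=0.23956332; θ=atan2(y, x)=70.4163° ≈ 70.4°
Leg 2: φ1=0.8018898, φ2=-1.3813356, Δφ=-2.1832254, Δλ=3.7908831 rad; a=sin²(Δφ/2)+cosφ1·cosφ2·sin²(Δλ/2)=0.9050593206; c=2·atan2(√a, √(1-a))=2.515150781; dist=6371·c=16024.026 ≈ 16024.0 km; running total=21096.8 km
Leg 2 bearing: y=sinΔλ·cosφ2=-0.11386792, x=cosφ1·sinφ2-sinφ1·cosφ2·cosΔλ=-0.57510163; θ=atan2(y, x)=-168.8005° <0 so +360° → 191.1995° ≈ 191.2°
Leg 3: φ1=-1.3813356, φ2=-0.8541798, Δφ=0.5271558, Δλ=-0.7442782 rad; a=sin²(Δφ/2)+cosφ1·cosφ2·sin²(Δλ/2)=0.0842340614; c=2·atan2(√a, √(1-a))=0.588936539; dist=6371·c=3752.115 ≈ 3752.1 km; running total=24848.9 km
Leg 3 bearing: y=sinΔλ·cosφ2=-0.44496845, x=cosφ1·sinφ2-sinφ1·cosφ2·cosΔλ=0.33250235; θ=atan2(y, x)=-53.2311° <0 so +360° → 306.7689° ≈ 306.8°
Leg 4: φ1=-0.8541798, φ2=1.3417655, Δφ=2.1959453, Δλ=0.4101768 rad; a=sin²(Δφ/2)+cosφ1·cosφ2·sin²(Δλ/2)=0.7987939573; c=2·atan2(√a, √(1-a))=2.211285726; dist=6371·c=14088.101 ≈ 14088.1 km; running total=38937.0 km
Leg 4 bearing: y=sinΔλ·cosφ2=0.09053459, x=cosφ1·sinφ2-sinφ1·cosφ2·cosΔλ=0.79667570; θ=atan2(y, x)=6.4833° ≈ 6.5°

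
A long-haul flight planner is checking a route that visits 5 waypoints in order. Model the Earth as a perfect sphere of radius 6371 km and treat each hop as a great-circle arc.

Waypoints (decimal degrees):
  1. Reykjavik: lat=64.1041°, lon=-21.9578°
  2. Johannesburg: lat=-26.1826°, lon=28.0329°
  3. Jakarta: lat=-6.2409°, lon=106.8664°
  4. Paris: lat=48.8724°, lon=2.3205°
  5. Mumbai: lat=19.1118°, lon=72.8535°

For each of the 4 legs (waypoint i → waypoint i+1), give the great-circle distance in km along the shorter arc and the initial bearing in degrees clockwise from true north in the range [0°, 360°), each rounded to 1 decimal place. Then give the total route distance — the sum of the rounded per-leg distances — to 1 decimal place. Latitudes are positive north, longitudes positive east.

Leg 1: dist=10934.3 km, bearing=136.0°
Leg 2: dist=8589.6 km, bearing=90.7°
Leg 3: dist=11591.7 km, bearing=318.9°
Leg 4: dist=7007.1 km, bearing=91.4°
Total: 38122.7 km

Leg 1: φ1=1.1188276, φ2=-0.4569726, Δφ=-1.5758002, Δλ=0.8725023 rad; a=sin²(Δφ/2)+cosφ1·cosφ2·sin²(Δλ/2)=0.5724777593; c=2·atan2(√a, √(1-a))=1.716264343; dist=6371·c=10934.320 ≈ 10934.3 km; running total=10934.3 km
Leg 1 bearing: y=sinΔλ·cosφ2=0.68734883, x=cosφ1·sinφ2-sinφ1·cosφ2·cosΔλ=-0.71171587; θ=atan2(y, x)=135.9978° ≈ 136.0°
Leg 2: φ1=-0.4569726, φ2=-0.1089243, Δφ=0.3480483, Δλ=1.3759041 rad; a=sin²(Δφ/2)+cosφ1·cosφ2·sin²(Δλ/2)=0.3896371045; c=2·atan2(√a, √(1-a))=1.348237774; dist=6371·c=8589.623 ≈ 8589.6 km; running total=19523.9 km
Leg 2 bearing: y=sinΔλ·cosφ2=0.97525437, x=cosφ1·sinφ2-sinφ1·cosφ2·cosΔλ=-0.01261144; θ=atan2(y, x)=90.7409° ≈ 90.7°
Leg 3: φ1=-0.1089243, φ2=0.8529843, Δφ=0.9619085, Δλ=-1.8246702 rad; a=sin²(Δφ/2)+cosφ1·cosφ2·sin²(Δλ/2)=0.6230501220; c=2·atan2(√a, √(1-a))=1.819451013; dist=6371·c=11591.722 ≈ 11591.7 km; running total=31115.6 km
Leg 3 bearing: y=sinΔλ·cosφ2=-0.63665552, x=cosφ1·sinφ2-sinφ1·cosφ2·cosΔλ=0.73082448; θ=atan2(y, x)=-41.0607° <0 so +360° → 318.9393° ≈ 318.9°
Leg 4: φ1=0.8529843, φ2=0.3335638, Δφ=-0.5194205, Δλ=1.2310331 rad; a=sin²(Δφ/2)+cosφ1·cosφ2·sin²(Δλ/2)=0.2731296262; c=2·atan2(√a, √(1-a))=1.099837712; dist=6371·c=7007.066 ≈ 7007.1 km; running total=38122.7 km
Leg 4 bearing: y=sinΔλ·cosφ2=0.89086602, x=cosφ1·sinφ2-sinφ1·cosφ2·cosΔλ=-0.02184181; θ=atan2(y, x)=91.4045° ≈ 91.4°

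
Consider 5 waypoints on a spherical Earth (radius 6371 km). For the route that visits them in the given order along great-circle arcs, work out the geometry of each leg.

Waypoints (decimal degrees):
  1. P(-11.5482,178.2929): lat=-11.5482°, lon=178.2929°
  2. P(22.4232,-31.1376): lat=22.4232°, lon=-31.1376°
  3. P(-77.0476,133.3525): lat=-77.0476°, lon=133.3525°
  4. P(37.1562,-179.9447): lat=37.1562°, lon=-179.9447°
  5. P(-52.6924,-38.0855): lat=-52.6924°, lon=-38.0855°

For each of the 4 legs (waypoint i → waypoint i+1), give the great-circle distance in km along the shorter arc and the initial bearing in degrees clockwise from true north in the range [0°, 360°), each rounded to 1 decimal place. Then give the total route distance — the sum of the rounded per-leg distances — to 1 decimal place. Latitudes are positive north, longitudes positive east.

Leg 1: φ1=-0.2015541, φ2=0.3913587, Δφ=0.5929128, Δλ=-3.6552518 rad; a=sin²(Δφ/2)+cosφ1·cosφ2·sin²(Δλ/2)=0.9325827071; c=2·atan2(√a, √(1-a))=2.616276453; dist=6371·c=16668.297 ≈ 16668.3 km; running total=16668.3 km
Leg 1 bearing: y=sinΔλ·cosφ2=0.45421597, x=cosφ1·sinφ2-sinφ1·cosφ2·cosΔλ=0.21254801; θ=atan2(y, x)=64.9230° ≈ 64.9°
Leg 2: φ1=0.3913587, φ2=-1.3447343, Δφ=-1.7360930, Δλ=2.8708938 rad; a=sin²(Δφ/2)+cosφ1·cosφ2·sin²(Δλ/2)=0.7856944240; c=2·atan2(√a, √(1-a))=2.178993502; dist=6371·c=13882.368 ≈ 13882.4 km; running total=30550.7 km
Leg 2 bearing: y=sinΔλ·cosφ2=0.05993653, x=cosφ1·sinφ2-sinφ1·cosφ2·cosΔλ=-0.81848787; θ=atan2(y, x)=175.8118° ≈ 175.8°
Leg 3: φ1=-1.3447343, φ2=0.6484980, Δφ=1.9932323, Δλ=-5.4680677 rad; a=sin²(Δφ/2)+cosφ1·cosφ2·sin²(Δλ/2)=0.7330574798; c=2·atan2(√a, √(1-a))=2.055690754; dist=6371·c=13096.806 ≈ 13096.8 km; running total=43647.5 km
Leg 3 bearing: y=sinΔλ·cosφ2=0.58005568, x=cosφ1·sinφ2-sinφ1·cosφ2·cosΔλ=0.66803611; θ=atan2(y, x)=40.9678° ≈ 41.0°
Leg 4: φ1=0.6484980, φ2=-0.9196559, Δφ=-1.5681539, Δλ=2.4759101 rad; a=sin²(Δφ/2)+cosφ1·cosφ2·sin²(Δλ/2)=0.9301638134; c=2·atan2(√a, √(1-a))=2.606708382; dist=6371·c=16607.339 ≈ 16607.3 km; running total=60254.8 km
Leg 4 bearing: y=sinΔλ·cosφ2=0.37432123, x=cosφ1·sinφ2-sinφ1·cosφ2·cosΔλ=-0.34600577; θ=atan2(y, x)=132.7489° ≈ 132.7°

Leg 1: dist=16668.3 km, bearing=64.9°
Leg 2: dist=13882.4 km, bearing=175.8°
Leg 3: dist=13096.8 km, bearing=41.0°
Leg 4: dist=16607.3 km, bearing=132.7°
Total: 60254.8 km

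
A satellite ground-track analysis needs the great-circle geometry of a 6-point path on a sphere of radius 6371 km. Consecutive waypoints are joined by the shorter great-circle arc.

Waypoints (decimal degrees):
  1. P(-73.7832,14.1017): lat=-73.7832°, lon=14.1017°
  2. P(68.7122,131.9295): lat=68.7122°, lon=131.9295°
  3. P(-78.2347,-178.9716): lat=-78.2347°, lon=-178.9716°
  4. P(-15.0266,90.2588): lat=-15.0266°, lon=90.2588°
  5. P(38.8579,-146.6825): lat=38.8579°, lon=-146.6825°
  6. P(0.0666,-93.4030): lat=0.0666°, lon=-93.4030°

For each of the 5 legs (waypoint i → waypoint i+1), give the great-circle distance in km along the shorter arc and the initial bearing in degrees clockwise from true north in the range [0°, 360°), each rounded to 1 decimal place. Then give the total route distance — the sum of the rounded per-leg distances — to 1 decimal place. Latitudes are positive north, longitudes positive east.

Leg 1: dist=17835.1 km, bearing=73.1°
Leg 2: dist=16650.0 km, bearing=162.2°
Leg 3: dist=8390.0 km, bearing=266.1°
Leg 4: dist=13894.3 km, bearing=52.8°
Leg 5: dist=6916.8 km, bearing=115.0°
Total: 63686.2 km

Leg 1: φ1=-1.2877598, φ2=1.1992541, Δφ=2.4870139, Δλ=2.0564831 rad; a=sin²(Δφ/2)+cosφ1·cosφ2·sin²(Δλ/2)=0.9710129962; c=2·atan2(√a, √(1-a))=2.799414347; dist=6371·c=17835.069 ≈ 17835.1 km; running total=17835.1 km
Leg 1 bearing: y=sinΔλ·cosφ2=0.32106744, x=cosφ1·sinφ2-sinφ1·cosφ2·cosΔλ=0.09748194; θ=atan2(y, x)=73.1108° ≈ 73.1°
Leg 2: φ1=1.1992541, φ2=-1.3654531, Δφ=-2.5647072, Δλ=-5.4262478 rad; a=sin²(Δφ/2)+cosφ1·cosφ2·sin²(Δλ/2)=0.9318615488; c=2·atan2(√a, √(1-a))=2.613407467; dist=6371·c=16650.019 ≈ 16650.0 km; running total=34485.1 km
Leg 2 bearing: y=sinΔλ·cosφ2=0.15411837, x=cosφ1·sinφ2-sinφ1·cosφ2·cosΔλ=-0.47982282; θ=atan2(y, x)=162.1931° ≈ 162.2°
Leg 3: φ1=-1.3654531, φ2=-0.2622636, Δφ=1.1031895, Δλ=4.6989569 rad; a=sin²(Δφ/2)+cosφ1·cosφ2·sin²(Δλ/2)=0.3744122927; c=2·atan2(√a, √(1-a))=1.316901918; dist=6371·c=8389.982 ≈ 8390.0 km; running total=42875.1 km
Leg 3 bearing: y=sinΔλ·cosφ2=-0.96571844, x=cosφ1·sinφ2-sinφ1·cosφ2·cosΔλ=-0.06556529; θ=atan2(y, x)=-93.8840° <0 so +360° → 266.1160° ≈ 266.1°
Leg 4: φ1=-0.2622636, φ2=0.6781983, Δφ=0.9404619, Δλ=-4.1354058 rad; a=sin²(Δφ/2)+cosφ1·cosφ2·sin²(Δλ/2)=0.7864592799; c=2·atan2(√a, √(1-a))=2.180858672; dist=6371·c=13894.251 ≈ 13894.3 km; running total=56769.4 km
Leg 4 bearing: y=sinΔλ·cosφ2=0.65264157, x=cosφ1·sinφ2-sinφ1·cosφ2·cosΔλ=0.49580571; θ=atan2(y, x)=52.7764° ≈ 52.8°
Leg 5: φ1=0.6781983, φ2=0.0011624, Δφ=-0.6770359, Δλ=0.9299027 rad; a=sin²(Δφ/2)+cosφ1·cosφ2·sin²(Δλ/2)=0.2668371903; c=2·atan2(√a, √(1-a))=1.085663776; dist=6371·c=6916.764 ≈ 6916.8 km; running total=63686.2 km
Leg 5 bearing: y=sinΔλ·cosφ2=0.80156123, x=cosφ1·sinφ2-sinφ1·cosφ2·cosΔλ=-0.37421921; θ=atan2(y, x)=115.0261° ≈ 115.0°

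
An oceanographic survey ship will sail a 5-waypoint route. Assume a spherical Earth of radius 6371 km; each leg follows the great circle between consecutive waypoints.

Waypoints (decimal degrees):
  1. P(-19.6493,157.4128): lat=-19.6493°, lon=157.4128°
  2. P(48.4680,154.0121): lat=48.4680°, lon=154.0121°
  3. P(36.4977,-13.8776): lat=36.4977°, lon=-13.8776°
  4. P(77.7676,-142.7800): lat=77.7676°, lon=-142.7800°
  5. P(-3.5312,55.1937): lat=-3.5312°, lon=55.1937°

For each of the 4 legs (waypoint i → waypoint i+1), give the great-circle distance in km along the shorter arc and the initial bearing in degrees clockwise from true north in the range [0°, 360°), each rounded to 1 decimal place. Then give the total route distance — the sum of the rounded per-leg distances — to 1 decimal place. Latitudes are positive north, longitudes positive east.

Leg 1: φ1=-0.3429450, φ2=0.8459262, Δφ=1.1888712, Δλ=-0.0593534 rad; a=sin²(Δφ/2)+cosφ1·cosφ2·sin²(Δλ/2)=0.3141959706; c=2·atan2(√a, √(1-a))=1.190055811; dist=6371·c=7581.846 ≈ 7581.8 km; running total=7581.8 km
Leg 1 bearing: y=sinΔλ·cosφ2=-0.03933048, x=cosφ1·sinφ2-sinφ1·cosφ2·cosΔλ=0.92755623; θ=atan2(y, x)=-2.4280° <0 so +360° → 357.5720° ≈ 357.6°
Leg 2: φ1=0.8459262, φ2=0.6370050, Δφ=-0.2089211, Δλ=-2.9302280 rad; a=sin²(Δφ/2)+cosφ1·cosφ2·sin²(Δλ/2)=0.5379451936; c=2·atan2(√a, √(1-a))=1.646759750; dist=6371·c=10491.506 ≈ 10491.5 km; running total=18073.3 km
Leg 2 bearing: y=sinΔλ·cosφ2=-0.16864962, x=cosφ1·sinφ2-sinφ1·cosφ2·cosΔλ=0.98275020; θ=atan2(y, x)=-9.7377° <0 so +360° → 350.2623° ≈ 350.3°
Leg 3: φ1=0.6370050, φ2=1.3573007, Δφ=0.7202956, Δλ=-2.2497713 rad; a=sin²(Δφ/2)+cosφ1·cosφ2·sin²(Δλ/2)=0.2628381691; c=2·atan2(√a, √(1-a))=1.076600714; dist=6371·c=6859.023 ≈ 6859.0 km; running total=24932.3 km
Leg 3 bearing: y=sinΔλ·cosφ2=-0.16488662, x=cosφ1·sinφ2-sinφ1·cosφ2·cosΔλ=0.86477134; θ=atan2(y, x)=-10.7951° <0 so +360° → 349.2049° ≈ 349.2°
Leg 4: φ1=1.3573007, φ2=-0.0616311, Δφ=-1.4189317, Δλ=3.4552929 rad; a=sin²(Δφ/2)+cosφ1·cosφ2·sin²(Δλ/2)=0.6306742687; c=2·atan2(√a, √(1-a))=1.835215360; dist=6371·c=11692.157 ≈ 11692.2 km; running total=36624.5 km
Leg 4 bearing: y=sinΔλ·cosφ2=-0.30799454, x=cosφ1·sinφ2-sinφ1·cosφ2·cosΔλ=0.91478757; θ=atan2(y, x)=-18.6076° <0 so +360° → 341.3924° ≈ 341.4°

Leg 1: dist=7581.8 km, bearing=357.6°
Leg 2: dist=10491.5 km, bearing=350.3°
Leg 3: dist=6859.0 km, bearing=349.2°
Leg 4: dist=11692.2 km, bearing=341.4°
Total: 36624.5 km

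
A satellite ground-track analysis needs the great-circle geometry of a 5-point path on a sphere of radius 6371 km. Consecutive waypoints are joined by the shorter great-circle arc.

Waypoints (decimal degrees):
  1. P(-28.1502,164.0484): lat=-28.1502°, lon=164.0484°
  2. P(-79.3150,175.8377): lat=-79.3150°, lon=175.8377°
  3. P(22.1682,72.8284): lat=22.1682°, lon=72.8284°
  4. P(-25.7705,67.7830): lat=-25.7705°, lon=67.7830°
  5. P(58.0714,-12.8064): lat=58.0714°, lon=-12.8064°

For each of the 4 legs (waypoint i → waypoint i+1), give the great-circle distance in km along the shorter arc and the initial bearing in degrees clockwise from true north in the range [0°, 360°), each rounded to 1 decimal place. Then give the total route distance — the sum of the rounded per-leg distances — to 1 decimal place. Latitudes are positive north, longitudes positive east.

Leg 1: dist=5717.4 km, bearing=177.2°
Leg 2: dist=12695.1 km, bearing=261.5°
Leg 3: dist=5358.2 km, bearing=186.1°
Leg 4: dist=11889.5 km, bearing=327.0°
Total: 35660.2 km

Leg 1: φ1=-0.4913137, φ2=-1.3843079, Δφ=-0.8929942, Δλ=0.2057621 rad; a=sin²(Δφ/2)+cosφ1·cosφ2·sin²(Δλ/2)=0.1881829964; c=2·atan2(√a, √(1-a))=0.897413442; dist=6371·c=5717.421 ≈ 5717.4 km; running total=5717.4 km
Leg 1 bearing: y=sinΔλ·cosφ2=0.03788159, x=cosφ1·sinφ2-sinφ1·cosφ2·cosΔλ=-0.78079806; θ=atan2(y, x)=177.2224° ≈ 177.2°
Leg 2: φ1=-1.3843079, φ2=0.3869081, Δφ=1.7712160, Δλ=-1.7978514 rad; a=sin²(Δφ/2)+cosφ1·cosφ2·sin²(Δλ/2)=0.7047183308; c=2·atan2(√a, √(1-a))=1.992632837; dist=6371·c=12695.064 ≈ 12695.1 km; running total=18412.5 km
Leg 2 bearing: y=sinΔλ·cosφ2=-0.90231095, x=cosφ1·sinφ2-sinφ1·cosφ2·cosΔλ=-0.13489467; θ=atan2(y, x)=-98.5027° <0 so +360° → 261.4973° ≈ 261.5°
Leg 3: φ1=0.3869081, φ2=-0.4497801, Δφ=-0.8366882, Δλ=-0.0880588 rad; a=sin²(Δφ/2)+cosφ1·cosφ2·sin²(Δλ/2)=0.1666530385; c=2·atan2(√a, √(1-a))=0.841032102; dist=6371·c=5358.216 ≈ 5358.2 km; running total=23770.7 km
Leg 3 bearing: y=sinΔλ·cosφ2=-0.07919830, x=cosφ1·sinφ2-sinφ1·cosφ2·cosΔλ=-0.74111190; θ=atan2(y, x)=-173.9003° <0 so +360° → 186.0997° ≈ 186.1°
Leg 4: φ1=-0.4497801, φ2=1.0135371, Δφ=1.4633172, Δλ=-1.4065504 rad; a=sin²(Δφ/2)+cosφ1·cosφ2·sin²(Δλ/2)=0.6455587726; c=2·atan2(√a, √(1-a))=1.866191098; dist=6371·c=11889.503 ≈ 11889.5 km; running total=35660.2 km
Leg 4 bearing: y=sinΔλ·cosφ2=-0.52174458, x=cosφ1·sinφ2-sinφ1·cosφ2·cosΔλ=0.80189349; θ=atan2(y, x)=-33.0497° <0 so +360° → 326.9503° ≈ 327.0°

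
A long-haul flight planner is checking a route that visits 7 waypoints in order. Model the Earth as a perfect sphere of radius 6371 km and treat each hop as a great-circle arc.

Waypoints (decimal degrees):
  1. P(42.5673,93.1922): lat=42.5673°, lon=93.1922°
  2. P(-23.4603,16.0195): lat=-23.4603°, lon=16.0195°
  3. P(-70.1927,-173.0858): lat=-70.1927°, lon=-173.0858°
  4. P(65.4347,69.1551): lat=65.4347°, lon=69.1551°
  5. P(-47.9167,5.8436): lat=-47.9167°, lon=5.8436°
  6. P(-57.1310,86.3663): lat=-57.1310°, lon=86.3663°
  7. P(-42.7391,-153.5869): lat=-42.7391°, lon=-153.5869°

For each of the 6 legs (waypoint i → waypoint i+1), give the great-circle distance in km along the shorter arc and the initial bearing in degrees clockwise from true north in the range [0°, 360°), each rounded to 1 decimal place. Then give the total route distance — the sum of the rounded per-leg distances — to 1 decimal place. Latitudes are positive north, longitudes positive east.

Leg 1: dist=10769.5 km, bearing=244.3°
Leg 2: dist=9576.3 km, bearing=176.9°
Leg 3: dist=17470.5 km, bearing=288.9°
Leg 4: dist=13716.7 km, bearing=225.8°
Leg 5: dist=5215.2 km, bearing=132.9°
Leg 6: dist=7589.9 km, bearing=136.8°
Total: 64338.1 km

Leg 1: φ1=0.7429395, φ2=-0.4094595, Δφ=-1.1523990, Δλ=-1.3469177 rad; a=sin²(Δφ/2)+cosφ1·cosφ2·sin²(Δλ/2)=0.5596567688; c=2·atan2(√a, √(1-a))=1.690394779; dist=6371·c=10769.505 ≈ 10769.5 km; running total=10769.5 km
Leg 1 bearing: y=sinΔλ·cosφ2=-0.89444281, x=cosφ1·sinφ2-sinφ1·cosφ2·cosΔλ=-0.43097139; θ=atan2(y, x)=-115.7263° <0 so +360° → 244.2737° ≈ 244.3°
Leg 2: φ1=-0.4094595, φ2=-1.2250937, Δφ=-0.8156342, Δλ=-3.3005101 rad; a=sin²(Δφ/2)+cosφ1·cosφ2·sin²(Δλ/2)=0.4661846926; c=2·atan2(√a, √(1-a))=1.503114050; dist=6371·c=9576.340 ≈ 9576.3 km; running total=20345.8 km
Leg 2 bearing: y=sinΔλ·cosφ2=0.05362404, x=cosφ1·sinφ2-sinφ1·cosφ2·cosΔλ=-0.99626832; θ=atan2(y, x)=176.9190° ≈ 176.9°
Leg 3: φ1=-1.2250937, φ2=1.1420510, Δφ=2.3671447, Δλ=4.2279013 rad; a=sin²(Δφ/2)+cosφ1·cosφ2·sin²(Δλ/2)=0.9606465237; c=2·atan2(√a, √(1-a))=2.742188972; dist=6371·c=17470.486 ≈ 17470.5 km; running total=37816.3 km
Leg 3 bearing: y=sinΔλ·cosφ2=-0.36788521, x=cosφ1·sinφ2-sinφ1·cosφ2·cosΔλ=0.12601425; θ=atan2(y, x)=-71.0918° <0 so +360° → 288.9082° ≈ 288.9°
Leg 4: φ1=1.1420510, φ2=-0.8363042, Δφ=-1.9783551, Δλ=-1.1049941 rad; a=sin²(Δφ/2)+cosφ1·cosφ2·sin²(Δλ/2)=0.7749268032; c=2·atan2(√a, √(1-a))=2.152985288; dist=6371·c=13716.669 ≈ 13716.7 km; running total=51533.0 km
Leg 4 bearing: y=sinΔλ·cosφ2=-0.59880716, x=cosφ1·sinφ2-sinφ1·cosφ2·cosΔλ=-0.58231520; θ=atan2(y, x)=-134.2000° <0 so +360° → 225.8000° ≈ 225.8°
Leg 5: φ1=-0.8363042, φ2=-0.9971241, Δφ=-0.1608199, Δλ=1.4053862 rad; a=sin²(Δφ/2)+cosφ1·cosφ2·sin²(Δλ/2)=0.1583742800; c=2·atan2(√a, √(1-a))=0.818590006; dist=6371·c=5215.237 ≈ 5215.2 km; running total=56748.2 km
Leg 5 bearing: y=sinΔλ·cosφ2=0.53531246, x=cosφ1·sinφ2-sinφ1·cosφ2·cosΔλ=-0.49659646; θ=atan2(y, x)=132.8513° ≈ 132.9°
Leg 6: φ1=-0.9971241, φ2=-0.7459380, Δφ=0.2511860, Δλ=-4.1879734 rad; a=sin²(Δφ/2)+cosφ1·cosφ2·sin²(Δλ/2)=0.3147830370; c=2·atan2(√a, √(1-a))=1.191320189; dist=6371·c=7589.901 ≈ 7589.9 km; running total=64338.1 km
Leg 6 bearing: y=sinΔλ·cosφ2=0.63575360, x=cosφ1·sinφ2-sinφ1·cosφ2·cosΔλ=-0.67719721; θ=atan2(y, x)=136.8080° ≈ 136.8°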